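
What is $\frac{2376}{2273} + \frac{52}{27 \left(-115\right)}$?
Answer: $\frac{7259284}{7057665} \approx 1.0286$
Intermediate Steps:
$\frac{2376}{2273} + \frac{52}{27 \left(-115\right)} = 2376 \cdot \frac{1}{2273} + \frac{52}{-3105} = \frac{2376}{2273} + 52 \left(- \frac{1}{3105}\right) = \frac{2376}{2273} - \frac{52}{3105} = \frac{7259284}{7057665}$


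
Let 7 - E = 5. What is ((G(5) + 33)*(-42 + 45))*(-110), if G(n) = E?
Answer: -11550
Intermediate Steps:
E = 2 (E = 7 - 1*5 = 7 - 5 = 2)
G(n) = 2
((G(5) + 33)*(-42 + 45))*(-110) = ((2 + 33)*(-42 + 45))*(-110) = (35*3)*(-110) = 105*(-110) = -11550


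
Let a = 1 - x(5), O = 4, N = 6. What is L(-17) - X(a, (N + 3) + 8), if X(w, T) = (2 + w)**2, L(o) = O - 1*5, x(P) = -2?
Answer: -26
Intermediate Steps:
L(o) = -1 (L(o) = 4 - 1*5 = 4 - 5 = -1)
a = 3 (a = 1 - 1*(-2) = 1 + 2 = 3)
L(-17) - X(a, (N + 3) + 8) = -1 - (2 + 3)**2 = -1 - 1*5**2 = -1 - 1*25 = -1 - 25 = -26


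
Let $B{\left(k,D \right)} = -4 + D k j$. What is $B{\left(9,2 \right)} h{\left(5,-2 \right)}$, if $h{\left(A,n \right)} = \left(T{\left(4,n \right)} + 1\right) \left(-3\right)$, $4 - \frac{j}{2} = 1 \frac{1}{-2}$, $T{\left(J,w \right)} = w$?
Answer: $474$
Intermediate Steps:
$j = 9$ ($j = 8 - 2 \cdot 1 \frac{1}{-2} = 8 - 2 \cdot 1 \left(- \frac{1}{2}\right) = 8 - -1 = 8 + 1 = 9$)
$B{\left(k,D \right)} = -4 + 9 D k$ ($B{\left(k,D \right)} = -4 + D k 9 = -4 + 9 D k$)
$h{\left(A,n \right)} = -3 - 3 n$ ($h{\left(A,n \right)} = \left(n + 1\right) \left(-3\right) = \left(1 + n\right) \left(-3\right) = -3 - 3 n$)
$B{\left(9,2 \right)} h{\left(5,-2 \right)} = \left(-4 + 9 \cdot 2 \cdot 9\right) \left(-3 - -6\right) = \left(-4 + 162\right) \left(-3 + 6\right) = 158 \cdot 3 = 474$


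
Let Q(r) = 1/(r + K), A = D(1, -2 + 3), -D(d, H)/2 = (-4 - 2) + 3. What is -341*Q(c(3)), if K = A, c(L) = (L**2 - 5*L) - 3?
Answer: 341/3 ≈ 113.67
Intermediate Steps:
c(L) = -3 + L**2 - 5*L
D(d, H) = 6 (D(d, H) = -2*((-4 - 2) + 3) = -2*(-6 + 3) = -2*(-3) = 6)
A = 6
K = 6
Q(r) = 1/(6 + r) (Q(r) = 1/(r + 6) = 1/(6 + r))
-341*Q(c(3)) = -341/(6 + (-3 + 3**2 - 5*3)) = -341/(6 + (-3 + 9 - 15)) = -341/(6 - 9) = -341/(-3) = -341*(-1/3) = 341/3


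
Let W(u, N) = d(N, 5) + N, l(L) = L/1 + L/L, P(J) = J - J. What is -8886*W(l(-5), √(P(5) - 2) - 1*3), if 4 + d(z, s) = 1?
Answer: 53316 - 8886*I*√2 ≈ 53316.0 - 12567.0*I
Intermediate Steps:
P(J) = 0
d(z, s) = -3 (d(z, s) = -4 + 1 = -3)
l(L) = 1 + L (l(L) = L*1 + 1 = L + 1 = 1 + L)
W(u, N) = -3 + N
-8886*W(l(-5), √(P(5) - 2) - 1*3) = -8886*(-3 + (√(0 - 2) - 1*3)) = -8886*(-3 + (√(-2) - 3)) = -8886*(-3 + (I*√2 - 3)) = -8886*(-3 + (-3 + I*√2)) = -8886*(-6 + I*√2) = 53316 - 8886*I*√2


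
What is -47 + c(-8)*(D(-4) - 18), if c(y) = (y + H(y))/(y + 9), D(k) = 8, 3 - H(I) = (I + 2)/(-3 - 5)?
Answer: 21/2 ≈ 10.500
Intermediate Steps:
H(I) = 13/4 + I/8 (H(I) = 3 - (I + 2)/(-3 - 5) = 3 - (2 + I)/(-8) = 3 - (2 + I)*(-1)/8 = 3 - (-¼ - I/8) = 3 + (¼ + I/8) = 13/4 + I/8)
c(y) = (13/4 + 9*y/8)/(9 + y) (c(y) = (y + (13/4 + y/8))/(y + 9) = (13/4 + 9*y/8)/(9 + y))
-47 + c(-8)*(D(-4) - 18) = -47 + ((26 + 9*(-8))/(8*(9 - 8)))*(8 - 18) = -47 + ((⅛)*(26 - 72)/1)*(-10) = -47 + ((⅛)*1*(-46))*(-10) = -47 - 23/4*(-10) = -47 + 115/2 = 21/2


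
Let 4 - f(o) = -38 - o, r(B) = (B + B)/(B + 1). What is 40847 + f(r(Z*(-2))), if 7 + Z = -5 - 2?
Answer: 1185837/29 ≈ 40891.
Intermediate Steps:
Z = -14 (Z = -7 + (-5 - 2) = -7 - 7 = -14)
r(B) = 2*B/(1 + B) (r(B) = (2*B)/(1 + B) = 2*B/(1 + B))
f(o) = 42 + o (f(o) = 4 - (-38 - o) = 4 + (38 + o) = 42 + o)
40847 + f(r(Z*(-2))) = 40847 + (42 + 2*(-14*(-2))/(1 - 14*(-2))) = 40847 + (42 + 2*28/(1 + 28)) = 40847 + (42 + 2*28/29) = 40847 + (42 + 2*28*(1/29)) = 40847 + (42 + 56/29) = 40847 + 1274/29 = 1185837/29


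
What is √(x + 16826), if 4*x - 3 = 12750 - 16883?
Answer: √63174/2 ≈ 125.67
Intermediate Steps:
x = -2065/2 (x = ¾ + (12750 - 16883)/4 = ¾ + (¼)*(-4133) = ¾ - 4133/4 = -2065/2 ≈ -1032.5)
√(x + 16826) = √(-2065/2 + 16826) = √(31587/2) = √63174/2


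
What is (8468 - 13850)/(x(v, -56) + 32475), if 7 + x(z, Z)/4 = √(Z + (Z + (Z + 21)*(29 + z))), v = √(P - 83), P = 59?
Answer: -5382/(32447 + 4*√7*√(-161 - 10*I*√6)) ≈ -0.16582 - 0.00068799*I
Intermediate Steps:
v = 2*I*√6 (v = √(59 - 83) = √(-24) = 2*I*√6 ≈ 4.899*I)
x(z, Z) = -28 + 4*√(2*Z + (21 + Z)*(29 + z)) (x(z, Z) = -28 + 4*√(Z + (Z + (Z + 21)*(29 + z))) = -28 + 4*√(Z + (Z + (21 + Z)*(29 + z))) = -28 + 4*√(2*Z + (21 + Z)*(29 + z)))
(8468 - 13850)/(x(v, -56) + 32475) = (8468 - 13850)/((-28 + 4*√(609 + 21*(2*I*√6) + 31*(-56) - 112*I*√6)) + 32475) = -5382/((-28 + 4*√(609 + 42*I*√6 - 1736 - 112*I*√6)) + 32475) = -5382/((-28 + 4*√(-1127 - 70*I*√6)) + 32475) = -5382/(32447 + 4*√(-1127 - 70*I*√6))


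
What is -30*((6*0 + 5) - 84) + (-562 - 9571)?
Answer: -7763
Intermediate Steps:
-30*((6*0 + 5) - 84) + (-562 - 9571) = -30*((0 + 5) - 84) - 10133 = -30*(5 - 84) - 10133 = -30*(-79) - 10133 = 2370 - 10133 = -7763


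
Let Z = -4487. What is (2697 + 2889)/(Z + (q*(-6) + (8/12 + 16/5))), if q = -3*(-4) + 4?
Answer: -83790/68687 ≈ -1.2199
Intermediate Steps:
q = 16 (q = 12 + 4 = 16)
(2697 + 2889)/(Z + (q*(-6) + (8/12 + 16/5))) = (2697 + 2889)/(-4487 + (16*(-6) + (8/12 + 16/5))) = 5586/(-4487 + (-96 + (8*(1/12) + 16*(⅕)))) = 5586/(-4487 + (-96 + (⅔ + 16/5))) = 5586/(-4487 + (-96 + 58/15)) = 5586/(-4487 - 1382/15) = 5586/(-68687/15) = 5586*(-15/68687) = -83790/68687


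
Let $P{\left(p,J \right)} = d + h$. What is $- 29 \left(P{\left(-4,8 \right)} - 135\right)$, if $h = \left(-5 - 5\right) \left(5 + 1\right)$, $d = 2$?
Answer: $5597$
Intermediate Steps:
$h = -60$ ($h = \left(-10\right) 6 = -60$)
$P{\left(p,J \right)} = -58$ ($P{\left(p,J \right)} = 2 - 60 = -58$)
$- 29 \left(P{\left(-4,8 \right)} - 135\right) = - 29 \left(-58 - 135\right) = \left(-29\right) \left(-193\right) = 5597$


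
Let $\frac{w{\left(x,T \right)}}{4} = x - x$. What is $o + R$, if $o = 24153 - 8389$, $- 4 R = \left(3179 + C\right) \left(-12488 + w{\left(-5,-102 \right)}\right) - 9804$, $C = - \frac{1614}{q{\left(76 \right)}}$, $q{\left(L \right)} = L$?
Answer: $\frac{187658280}{19} \approx 9.8768 \cdot 10^{6}$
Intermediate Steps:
$w{\left(x,T \right)} = 0$ ($w{\left(x,T \right)} = 4 \left(x - x\right) = 4 \cdot 0 = 0$)
$C = - \frac{807}{38}$ ($C = - \frac{1614}{76} = \left(-1614\right) \frac{1}{76} = - \frac{807}{38} \approx -21.237$)
$R = \frac{187358764}{19}$ ($R = - \frac{\left(3179 - \frac{807}{38}\right) \left(-12488 + 0\right) - 9804}{4} = - \frac{\frac{119995}{38} \left(-12488\right) - 9804}{4} = - \frac{- \frac{749248780}{19} - 9804}{4} = \left(- \frac{1}{4}\right) \left(- \frac{749435056}{19}\right) = \frac{187358764}{19} \approx 9.861 \cdot 10^{6}$)
$o = 15764$ ($o = 24153 - 8389 = 15764$)
$o + R = 15764 + \frac{187358764}{19} = \frac{187658280}{19}$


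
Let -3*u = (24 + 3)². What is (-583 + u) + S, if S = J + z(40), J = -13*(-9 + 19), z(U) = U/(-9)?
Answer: -8644/9 ≈ -960.44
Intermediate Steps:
z(U) = -U/9 (z(U) = U*(-⅑) = -U/9)
J = -130 (J = -13*10 = -130)
S = -1210/9 (S = -130 - ⅑*40 = -130 - 40/9 = -1210/9 ≈ -134.44)
u = -243 (u = -(24 + 3)²/3 = -⅓*27² = -⅓*729 = -243)
(-583 + u) + S = (-583 - 243) - 1210/9 = -826 - 1210/9 = -8644/9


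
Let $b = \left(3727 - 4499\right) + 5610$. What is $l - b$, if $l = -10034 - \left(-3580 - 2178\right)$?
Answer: $-9114$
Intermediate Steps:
$l = -4276$ ($l = -10034 - -5758 = -10034 + 5758 = -4276$)
$b = 4838$ ($b = \left(3727 - 4499\right) + 5610 = -772 + 5610 = 4838$)
$l - b = -4276 - 4838 = -9114$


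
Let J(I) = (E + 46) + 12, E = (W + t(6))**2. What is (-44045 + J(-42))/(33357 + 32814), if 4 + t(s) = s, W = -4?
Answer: -14661/22057 ≈ -0.66469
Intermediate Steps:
t(s) = -4 + s
E = 4 (E = (-4 + (-4 + 6))**2 = (-4 + 2)**2 = (-2)**2 = 4)
J(I) = 62 (J(I) = (4 + 46) + 12 = 50 + 12 = 62)
(-44045 + J(-42))/(33357 + 32814) = (-44045 + 62)/(33357 + 32814) = -43983/66171 = -43983*1/66171 = -14661/22057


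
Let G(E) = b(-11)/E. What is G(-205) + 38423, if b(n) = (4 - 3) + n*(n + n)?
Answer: 7876472/205 ≈ 38422.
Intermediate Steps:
b(n) = 1 + 2*n² (b(n) = 1 + n*(2*n) = 1 + 2*n²)
G(E) = 243/E (G(E) = (1 + 2*(-11)²)/E = (1 + 2*121)/E = (1 + 242)/E = 243/E)
G(-205) + 38423 = 243/(-205) + 38423 = 243*(-1/205) + 38423 = -243/205 + 38423 = 7876472/205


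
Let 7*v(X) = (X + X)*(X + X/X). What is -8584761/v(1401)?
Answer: -20031109/1309468 ≈ -15.297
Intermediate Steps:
v(X) = 2*X*(1 + X)/7 (v(X) = ((X + X)*(X + X/X))/7 = ((2*X)*(X + 1))/7 = ((2*X)*(1 + X))/7 = (2*X*(1 + X))/7 = 2*X*(1 + X)/7)
-8584761/v(1401) = -8584761*7/(2802*(1 + 1401)) = -8584761/((2/7)*1401*1402) = -8584761/3928404/7 = -8584761*7/3928404 = -20031109/1309468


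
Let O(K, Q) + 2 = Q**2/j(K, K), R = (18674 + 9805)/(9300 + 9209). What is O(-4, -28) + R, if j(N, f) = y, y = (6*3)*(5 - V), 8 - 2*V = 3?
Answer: 14126801/832905 ≈ 16.961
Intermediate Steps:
V = 5/2 (V = 4 - 1/2*3 = 4 - 3/2 = 5/2 ≈ 2.5000)
R = 28479/18509 ≈ 1.5387
y = 45 (y = (6*3)*(5 - 1*5/2) = 18*(5 - 5/2) = 18*(5/2) = 45)
j(N, f) = 45
O(K, Q) = -2 + Q**2/45
O(-4, -28) + R = (-2 + (1/45)*(-28)**2) + 28479/18509 = (-2 + (1/45)*784) + 28479/18509 = (-2 + 784/45) + 28479/18509 = 694/45 + 28479/18509 = 14126801/832905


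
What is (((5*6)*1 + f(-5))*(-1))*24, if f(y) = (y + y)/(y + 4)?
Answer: -960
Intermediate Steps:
f(y) = 2*y/(4 + y) (f(y) = (2*y)/(4 + y) = 2*y/(4 + y))
(((5*6)*1 + f(-5))*(-1))*24 = (((5*6)*1 + 2*(-5)/(4 - 5))*(-1))*24 = ((30*1 + 2*(-5)/(-1))*(-1))*24 = ((30 + 2*(-5)*(-1))*(-1))*24 = ((30 + 10)*(-1))*24 = (40*(-1))*24 = -40*24 = -960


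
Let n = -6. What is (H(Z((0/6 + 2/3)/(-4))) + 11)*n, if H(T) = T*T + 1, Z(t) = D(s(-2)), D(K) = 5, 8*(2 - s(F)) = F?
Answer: -222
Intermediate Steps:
s(F) = 2 - F/8
Z(t) = 5
H(T) = 1 + T² (H(T) = T² + 1 = 1 + T²)
(H(Z((0/6 + 2/3)/(-4))) + 11)*n = ((1 + 5²) + 11)*(-6) = ((1 + 25) + 11)*(-6) = (26 + 11)*(-6) = 37*(-6) = -222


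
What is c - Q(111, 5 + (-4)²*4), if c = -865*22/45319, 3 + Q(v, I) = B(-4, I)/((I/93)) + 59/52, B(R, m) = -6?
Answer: 516672177/54201524 ≈ 9.5324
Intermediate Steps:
Q(v, I) = -97/52 - 558/I (Q(v, I) = -3 + (-6*93/I + 59/52) = -3 + (-558/I + 59/52) = -3 + (59/52 - 558/I) = -97/52 - 558/I)
c = -19030/45319 (c = -19030*1/45319 = -19030/45319 ≈ -0.41991)
c - Q(111, 5 + (-4)²*4) = -19030/45319 - (-97/52 - 558/(5 + (-4)²*4)) = -19030/45319 - (-97/52 - 558/(5 + 16*4)) = -19030/45319 - (-97/52 - 558/(5 + 64)) = -19030/45319 - (-97/52 - 558/69) = -19030/45319 - (-97/52 - 558*1/69) = -19030/45319 - (-97/52 - 186/23) = -19030/45319 - 1*(-11903/1196) = -19030/45319 + 11903/1196 = 516672177/54201524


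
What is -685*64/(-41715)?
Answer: 8768/8343 ≈ 1.0509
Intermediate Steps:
-685*64/(-41715) = -43840*(-1/41715) = 8768/8343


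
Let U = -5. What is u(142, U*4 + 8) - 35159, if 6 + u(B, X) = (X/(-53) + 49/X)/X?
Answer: -268376827/7632 ≈ -35165.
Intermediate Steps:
u(B, X) = -6 + (49/X - X/53)/X (u(B, X) = -6 + (X/(-53) + 49/X)/X = -6 + (X*(-1/53) + 49/X)/X = -6 + (-X/53 + 49/X)/X = -6 + (49/X - X/53)/X)
u(142, U*4 + 8) - 35159 = (-319/53 + 49/(-5*4 + 8)²) - 35159 = (-319/53 + 49/(-20 + 8)²) - 35159 = (-319/53 + 49/(-12)²) - 35159 = (-319/53 + 49*(1/144)) - 35159 = (-319/53 + 49/144) - 35159 = -43339/7632 - 35159 = -268376827/7632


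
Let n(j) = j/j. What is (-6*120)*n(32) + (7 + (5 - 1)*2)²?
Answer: -495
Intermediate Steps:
n(j) = 1
(-6*120)*n(32) + (7 + (5 - 1)*2)² = -6*120*1 + (7 + (5 - 1)*2)² = -720*1 + (7 + 4*2)² = -720 + (7 + 8)² = -720 + 15² = -720 + 225 = -495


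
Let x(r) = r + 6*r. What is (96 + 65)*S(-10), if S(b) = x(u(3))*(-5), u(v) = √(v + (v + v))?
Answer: -16905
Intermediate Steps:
u(v) = √3*√v (u(v) = √(v + 2*v) = √(3*v) = √3*√v)
x(r) = 7*r
S(b) = -105 (S(b) = (7*(√3*√3))*(-5) = (7*3)*(-5) = 21*(-5) = -105)
(96 + 65)*S(-10) = (96 + 65)*(-105) = 161*(-105) = -16905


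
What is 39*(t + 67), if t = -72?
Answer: -195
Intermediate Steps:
39*(t + 67) = 39*(-72 + 67) = 39*(-5) = -195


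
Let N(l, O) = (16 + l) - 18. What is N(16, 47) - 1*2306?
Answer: -2292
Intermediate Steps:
N(l, O) = -2 + l
N(16, 47) - 1*2306 = (-2 + 16) - 1*2306 = 14 - 2306 = -2292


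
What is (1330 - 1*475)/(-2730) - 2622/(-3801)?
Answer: 12407/32942 ≈ 0.37663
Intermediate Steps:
(1330 - 1*475)/(-2730) - 2622/(-3801) = (1330 - 475)*(-1/2730) - 2622*(-1/3801) = 855*(-1/2730) + 874/1267 = -57/182 + 874/1267 = 12407/32942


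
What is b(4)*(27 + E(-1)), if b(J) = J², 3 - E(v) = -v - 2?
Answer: 496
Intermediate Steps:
E(v) = 5 + v (E(v) = 3 - (-v - 2) = 3 - (-2 - v) = 3 + (2 + v) = 5 + v)
b(4)*(27 + E(-1)) = 4²*(27 + (5 - 1)) = 16*(27 + 4) = 16*31 = 496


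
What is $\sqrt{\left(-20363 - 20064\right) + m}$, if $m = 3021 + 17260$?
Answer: $i \sqrt{20146} \approx 141.94 i$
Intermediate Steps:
$m = 20281$
$\sqrt{\left(-20363 - 20064\right) + m} = \sqrt{\left(-20363 - 20064\right) + 20281} = \sqrt{-40427 + 20281} = \sqrt{-20146} = i \sqrt{20146}$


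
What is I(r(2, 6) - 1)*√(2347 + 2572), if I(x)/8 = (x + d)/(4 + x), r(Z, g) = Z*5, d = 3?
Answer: 96*√4919/13 ≈ 517.92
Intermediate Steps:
r(Z, g) = 5*Z
I(x) = 8*(3 + x)/(4 + x) (I(x) = 8*((x + 3)/(4 + x)) = 8*((3 + x)/(4 + x)) = 8*(3 + x)/(4 + x))
I(r(2, 6) - 1)*√(2347 + 2572) = (8*(3 + (5*2 - 1))/(4 + (5*2 - 1)))*√(2347 + 2572) = (8*(3 + (10 - 1))/(4 + (10 - 1)))*√4919 = (8*(3 + 9)/(4 + 9))*√4919 = (8*12/13)*√4919 = (8*(1/13)*12)*√4919 = 96*√4919/13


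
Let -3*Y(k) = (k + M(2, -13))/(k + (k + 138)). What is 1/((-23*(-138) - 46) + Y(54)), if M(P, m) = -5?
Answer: 738/2308415 ≈ 0.00031970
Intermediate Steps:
Y(k) = -(-5 + k)/(3*(138 + 2*k)) (Y(k) = -(k - 5)/(3*(k + (k + 138))) = -(-5 + k)/(3*(k + (138 + k))) = -(-5 + k)/(3*(138 + 2*k)))
1/((-23*(-138) - 46) + Y(54)) = 1/((-23*(-138) - 46) + (5 - 1*54)/(6*(69 + 54))) = 1/((3174 - 46) + (1/6)*(5 - 54)/123) = 1/(3128 + (1/6)*(1/123)*(-49)) = 1/(3128 - 49/738) = 1/(2308415/738) = 738/2308415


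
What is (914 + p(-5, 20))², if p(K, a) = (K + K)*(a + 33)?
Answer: 147456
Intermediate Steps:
p(K, a) = 2*K*(33 + a) (p(K, a) = (2*K)*(33 + a) = 2*K*(33 + a))
(914 + p(-5, 20))² = (914 + 2*(-5)*(33 + 20))² = (914 + 2*(-5)*53)² = (914 - 530)² = 384² = 147456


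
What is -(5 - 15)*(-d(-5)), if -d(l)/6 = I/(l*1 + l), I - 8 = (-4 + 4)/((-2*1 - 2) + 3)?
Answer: -48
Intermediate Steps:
I = 8 (I = 8 + (-4 + 4)/((-2*1 - 2) + 3) = 8 + 0/((-2 - 2) + 3) = 8 + 0/(-4 + 3) = 8 + 0/(-1) = 8 + 0*(-1) = 8 + 0 = 8)
d(l) = -24/l (d(l) = -48/(l*1 + l) = -48/(l + l) = -48/(2*l) = -48*1/(2*l) = -24/l)
-(5 - 15)*(-d(-5)) = -(5 - 15)*(-(-24)/(-5)) = -(-10)*(-(-24)*(-1)/5) = -(-10)*(-1*24/5) = -(-10)*(-24)/5 = -1*48 = -48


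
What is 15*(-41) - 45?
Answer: -660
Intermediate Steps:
15*(-41) - 45 = -615 - 45 = -660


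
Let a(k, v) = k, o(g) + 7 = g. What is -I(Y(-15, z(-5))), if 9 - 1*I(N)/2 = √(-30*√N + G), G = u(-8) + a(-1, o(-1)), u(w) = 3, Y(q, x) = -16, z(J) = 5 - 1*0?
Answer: -18 + 2*√(2 - 120*I) ≈ -2.3784 - 15.363*I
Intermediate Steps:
o(g) = -7 + g
z(J) = 5 (z(J) = 5 + 0 = 5)
G = 2 (G = 3 - 1 = 2)
I(N) = 18 - 2*√(2 - 30*√N) (I(N) = 18 - 2*√(-30*√N + 2) = 18 - 2*√(2 - 30*√N))
-I(Y(-15, z(-5))) = -(18 - 2*√(2 - 120*I)) = -18 + 2*√(2 - 120*I)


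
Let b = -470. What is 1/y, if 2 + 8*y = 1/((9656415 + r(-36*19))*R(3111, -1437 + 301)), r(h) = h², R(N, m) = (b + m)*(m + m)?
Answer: -295534112011776/73883528002943 ≈ -4.0000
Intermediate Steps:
R(N, m) = 2*m*(-470 + m) (R(N, m) = (-470 + m)*(m + m) = (-470 + m)*(2*m) = 2*m*(-470 + m))
y = -73883528002943/295534112011776 (y = -¼ + (1/((9656415 + (-36*19)²)*((2*(-1437 + 301)*(-470 + (-1437 + 301))))))/8 = -¼ + (1/((9656415 + (-684)²)*((2*(-1136)*(-470 - 1136)))))/8 = -¼ + (1/((9656415 + 467856)*((2*(-1136)*(-1606)))))/8 = -¼ + (1/(10124271*3648832))/8 = -¼ + ((1/10124271)*(1/3648832))/8 = -¼ + (⅛)*(1/36941764001472) = -¼ + 1/295534112011776 = -73883528002943/295534112011776 ≈ -0.25000)
1/y = 1/(-73883528002943/295534112011776) = -295534112011776/73883528002943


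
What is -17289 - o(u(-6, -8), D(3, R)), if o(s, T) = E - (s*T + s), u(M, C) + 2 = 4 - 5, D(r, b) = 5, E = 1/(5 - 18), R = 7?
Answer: -224990/13 ≈ -17307.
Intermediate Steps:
E = -1/13 (E = 1/(-13) = -1/13 ≈ -0.076923)
u(M, C) = -3 (u(M, C) = -2 + (4 - 5) = -2 - 1 = -3)
o(s, T) = -1/13 - s - T*s (o(s, T) = -1/13 - (s*T + s) = -1/13 - (T*s + s) = -1/13 - (s + T*s) = -1/13 + (-s - T*s) = -1/13 - s - T*s)
-17289 - o(u(-6, -8), D(3, R)) = -17289 - (-1/13 - 1*(-3) - 1*5*(-3)) = -17289 - (-1/13 + 3 + 15) = -17289 - 1*233/13 = -17289 - 233/13 = -224990/13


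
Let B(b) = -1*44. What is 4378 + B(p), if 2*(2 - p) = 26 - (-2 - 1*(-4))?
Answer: 4334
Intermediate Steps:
p = -10 (p = 2 - (26 - (-2 - 1*(-4)))/2 = 2 - (26 - (-2 + 4))/2 = 2 - (26 - 1*2)/2 = 2 - (26 - 2)/2 = 2 - ½*24 = 2 - 12 = -10)
B(b) = -44
4378 + B(p) = 4378 - 44 = 4334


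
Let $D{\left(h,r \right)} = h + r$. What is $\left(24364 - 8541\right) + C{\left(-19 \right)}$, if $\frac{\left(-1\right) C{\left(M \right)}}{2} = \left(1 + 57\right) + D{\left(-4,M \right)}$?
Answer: $15753$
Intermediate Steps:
$C{\left(M \right)} = -108 - 2 M$ ($C{\left(M \right)} = - 2 \left(\left(1 + 57\right) + \left(-4 + M\right)\right) = - 2 \left(58 + \left(-4 + M\right)\right) = - 2 \left(54 + M\right) = -108 - 2 M$)
$\left(24364 - 8541\right) + C{\left(-19 \right)} = \left(24364 - 8541\right) - 70 = 15823 + \left(-108 + 38\right) = 15823 - 70 = 15753$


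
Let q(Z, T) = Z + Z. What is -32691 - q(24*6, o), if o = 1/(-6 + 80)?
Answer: -32979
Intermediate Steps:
o = 1/74 ≈ 0.013514
q(Z, T) = 2*Z
-32691 - q(24*6, o) = -32691 - 2*24*6 = -32691 - 2*144 = -32691 - 1*288 = -32691 - 288 = -32979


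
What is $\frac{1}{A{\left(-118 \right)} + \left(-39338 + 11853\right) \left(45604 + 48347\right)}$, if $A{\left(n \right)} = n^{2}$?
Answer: $- \frac{1}{2582229311} \approx -3.8726 \cdot 10^{-10}$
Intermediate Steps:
$\frac{1}{A{\left(-118 \right)} + \left(-39338 + 11853\right) \left(45604 + 48347\right)} = \frac{1}{\left(-118\right)^{2} + \left(-39338 + 11853\right) \left(45604 + 48347\right)} = \frac{1}{13924 - 2582243235} = \frac{1}{-2582229311} = - \frac{1}{2582229311}$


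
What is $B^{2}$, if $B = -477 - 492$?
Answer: $938961$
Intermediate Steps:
$B = -969$
$B^{2} = \left(-969\right)^{2} = 938961$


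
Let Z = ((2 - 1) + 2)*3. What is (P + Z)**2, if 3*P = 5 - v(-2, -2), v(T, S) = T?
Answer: 1156/9 ≈ 128.44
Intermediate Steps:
P = 7/3 (P = (5 - 1*(-2))/3 = (5 + 2)/3 = (1/3)*7 = 7/3 ≈ 2.3333)
Z = 9 (Z = (1 + 2)*3 = 3*3 = 9)
(P + Z)**2 = (7/3 + 9)**2 = (34/3)**2 = 1156/9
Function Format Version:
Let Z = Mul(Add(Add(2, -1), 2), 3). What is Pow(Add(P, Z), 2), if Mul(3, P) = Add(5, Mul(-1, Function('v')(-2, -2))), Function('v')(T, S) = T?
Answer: Rational(1156, 9) ≈ 128.44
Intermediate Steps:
P = Rational(7, 3) (P = Mul(Rational(1, 3), Add(5, Mul(-1, -2))) = Mul(Rational(1, 3), Add(5, 2)) = Mul(Rational(1, 3), 7) = Rational(7, 3) ≈ 2.3333)
Z = 9 (Z = Mul(Add(1, 2), 3) = Mul(3, 3) = 9)
Pow(Add(P, Z), 2) = Pow(Add(Rational(7, 3), 9), 2) = Pow(Rational(34, 3), 2) = Rational(1156, 9)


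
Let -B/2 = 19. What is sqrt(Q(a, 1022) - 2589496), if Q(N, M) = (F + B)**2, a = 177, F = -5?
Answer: I*sqrt(2587647) ≈ 1608.6*I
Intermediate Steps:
B = -38 (B = -2*19 = -38)
Q(N, M) = 1849 (Q(N, M) = (-5 - 38)**2 = (-43)**2 = 1849)
sqrt(Q(a, 1022) - 2589496) = sqrt(1849 - 2589496) = sqrt(-2587647) = I*sqrt(2587647)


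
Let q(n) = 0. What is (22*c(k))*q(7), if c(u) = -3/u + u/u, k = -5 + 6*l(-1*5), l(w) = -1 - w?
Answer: 0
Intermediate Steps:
k = 19 (k = -5 + 6*(-1 - (-1)*5) = -5 + 6*(-1 - 1*(-5)) = -5 + 6*(-1 + 5) = -5 + 6*4 = -5 + 24 = 19)
c(u) = 1 - 3/u (c(u) = -3/u + 1 = 1 - 3/u)
(22*c(k))*q(7) = (22*((-3 + 19)/19))*0 = (22*((1/19)*16))*0 = (22*(16/19))*0 = (352/19)*0 = 0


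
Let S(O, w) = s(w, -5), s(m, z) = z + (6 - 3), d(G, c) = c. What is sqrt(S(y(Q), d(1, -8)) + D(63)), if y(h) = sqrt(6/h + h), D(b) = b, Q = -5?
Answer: sqrt(61) ≈ 7.8102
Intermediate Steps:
y(h) = sqrt(h + 6/h)
s(m, z) = 3 + z (s(m, z) = z + 3 = 3 + z)
S(O, w) = -2 (S(O, w) = 3 - 5 = -2)
sqrt(S(y(Q), d(1, -8)) + D(63)) = sqrt(-2 + 63) = sqrt(61)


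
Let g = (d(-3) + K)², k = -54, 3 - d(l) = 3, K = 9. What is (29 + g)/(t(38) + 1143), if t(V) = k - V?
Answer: 110/1051 ≈ 0.10466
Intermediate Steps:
d(l) = 0 (d(l) = 3 - 1*3 = 3 - 3 = 0)
t(V) = -54 - V
g = 81 (g = (0 + 9)² = 9² = 81)
(29 + g)/(t(38) + 1143) = (29 + 81)/((-54 - 1*38) + 1143) = 110/((-54 - 38) + 1143) = 110/(-92 + 1143) = 110/1051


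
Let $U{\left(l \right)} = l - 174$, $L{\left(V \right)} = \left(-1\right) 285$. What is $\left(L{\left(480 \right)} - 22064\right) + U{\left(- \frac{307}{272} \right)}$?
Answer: $- \frac{6126563}{272} \approx -22524.0$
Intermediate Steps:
$L{\left(V \right)} = -285$
$U{\left(l \right)} = -174 + l$ ($U{\left(l \right)} = l - 174 = -174 + l$)
$\left(L{\left(480 \right)} - 22064\right) + U{\left(- \frac{307}{272} \right)} = \left(-285 - 22064\right) - \left(174 + \frac{307}{272}\right) = \left(-285 - 22064\right) - \frac{47635}{272} = -22349 - \frac{47635}{272} = - \frac{6126563}{272}$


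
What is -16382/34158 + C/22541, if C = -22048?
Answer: -561191123/384977739 ≈ -1.4577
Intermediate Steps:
-16382/34158 + C/22541 = -16382/34158 - 22048/22541 = -16382*1/34158 - 22048*1/22541 = -8191/17079 - 22048/22541 = -561191123/384977739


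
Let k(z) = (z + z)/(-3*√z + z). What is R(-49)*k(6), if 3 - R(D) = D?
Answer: -208 - 104*√6 ≈ -462.75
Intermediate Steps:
R(D) = 3 - D
k(z) = 2*z/(z - 3*√z) (k(z) = (2*z)/(z - 3*√z) = 2*z/(z - 3*√z))
R(-49)*k(6) = (3 - 1*(-49))*(2*6/(6 - 3*√6)) = (3 + 49)*(12/(6 - 3*√6)) = 52*(12/(6 - 3*√6)) = 624/(6 - 3*√6)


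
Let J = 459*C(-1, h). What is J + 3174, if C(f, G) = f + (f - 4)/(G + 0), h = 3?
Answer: 1950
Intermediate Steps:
C(f, G) = f + (-4 + f)/G
J = -1224 (J = 459*((-4 - 1 + 3*(-1))/3) = 459*((-4 - 1 - 3)/3) = 459*((⅓)*(-8)) = 459*(-8/3) = -1224)
J + 3174 = -1224 + 3174 = 1950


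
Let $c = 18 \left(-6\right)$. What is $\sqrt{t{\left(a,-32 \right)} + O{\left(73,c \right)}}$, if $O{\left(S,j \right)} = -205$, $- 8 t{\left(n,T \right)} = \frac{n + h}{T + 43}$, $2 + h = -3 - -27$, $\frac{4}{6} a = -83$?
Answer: $\frac{5 i \sqrt{15785}}{44} \approx 14.277 i$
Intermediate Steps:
$a = - \frac{249}{2}$ ($a = \frac{3}{2} \left(-83\right) = - \frac{249}{2} \approx -124.5$)
$h = 22$ ($h = -2 - -24 = -2 + \left(-3 + 27\right) = -2 + 24 = 22$)
$t{\left(n,T \right)} = - \frac{22 + n}{8 \left(43 + T\right)}$ ($t{\left(n,T \right)} = - \frac{\left(n + 22\right) \frac{1}{T + 43}}{8} = - \frac{\left(22 + n\right) \frac{1}{43 + T}}{8} = - \frac{\frac{1}{43 + T} \left(22 + n\right)}{8} = - \frac{22 + n}{8 \left(43 + T\right)}$)
$c = -108$
$\sqrt{t{\left(a,-32 \right)} + O{\left(73,c \right)}} = \sqrt{\frac{-22 - - \frac{249}{2}}{8 \left(43 - 32\right)} - 205} = \sqrt{\frac{-22 + \frac{249}{2}}{8 \cdot 11} - 205} = \sqrt{\frac{1}{8} \cdot \frac{1}{11} \cdot \frac{205}{2} - 205} = \sqrt{\frac{205}{176} - 205} = \sqrt{- \frac{35875}{176}} = \frac{5 i \sqrt{15785}}{44}$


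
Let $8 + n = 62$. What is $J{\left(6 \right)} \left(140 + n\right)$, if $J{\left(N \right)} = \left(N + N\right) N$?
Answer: $13968$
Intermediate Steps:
$n = 54$ ($n = -8 + 62 = 54$)
$J{\left(N \right)} = 2 N^{2}$ ($J{\left(N \right)} = 2 N N = 2 N^{2}$)
$J{\left(6 \right)} \left(140 + n\right) = 2 \cdot 6^{2} \left(140 + 54\right) = 2 \cdot 36 \cdot 194 = 72 \cdot 194 = 13968$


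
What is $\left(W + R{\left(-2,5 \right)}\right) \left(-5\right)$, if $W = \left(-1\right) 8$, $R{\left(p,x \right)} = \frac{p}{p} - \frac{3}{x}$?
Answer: $38$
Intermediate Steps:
$R{\left(p,x \right)} = 1 - \frac{3}{x}$
$W = -8$
$\left(W + R{\left(-2,5 \right)}\right) \left(-5\right) = \left(-8 + \frac{-3 + 5}{5}\right) \left(-5\right) = \left(-8 + \frac{1}{5} \cdot 2\right) \left(-5\right) = \left(-8 + \frac{2}{5}\right) \left(-5\right) = \left(- \frac{38}{5}\right) \left(-5\right) = 38$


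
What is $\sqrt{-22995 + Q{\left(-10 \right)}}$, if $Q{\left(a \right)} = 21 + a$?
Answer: $26 i \sqrt{34} \approx 151.6 i$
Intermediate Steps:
$\sqrt{-22995 + Q{\left(-10 \right)}} = \sqrt{-22995 + \left(21 - 10\right)} = \sqrt{-22995 + 11} = \sqrt{-22984} = 26 i \sqrt{34}$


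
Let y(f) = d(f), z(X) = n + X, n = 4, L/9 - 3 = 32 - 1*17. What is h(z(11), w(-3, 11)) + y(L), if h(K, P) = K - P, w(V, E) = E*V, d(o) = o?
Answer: 210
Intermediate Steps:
L = 162 (L = 27 + 9*(32 - 1*17) = 27 + 9*(32 - 17) = 27 + 9*15 = 27 + 135 = 162)
z(X) = 4 + X
y(f) = f
h(z(11), w(-3, 11)) + y(L) = ((4 + 11) - 11*(-3)) + 162 = (15 - 1*(-33)) + 162 = (15 + 33) + 162 = 48 + 162 = 210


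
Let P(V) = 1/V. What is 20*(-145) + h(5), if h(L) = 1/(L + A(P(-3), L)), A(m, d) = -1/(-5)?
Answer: -75395/26 ≈ -2899.8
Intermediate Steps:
P(V) = 1/V
A(m, d) = 1/5 (A(m, d) = -1*(-1/5) = 1/5)
h(L) = 1/(1/5 + L) (h(L) = 1/(L + 1/5) = 1/(1/5 + L))
20*(-145) + h(5) = 20*(-145) + 5/(1 + 5*5) = -2900 + 5/(1 + 25) = -2900 + 5/26 = -75395/26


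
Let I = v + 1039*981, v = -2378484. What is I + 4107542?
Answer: 2748317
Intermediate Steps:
I = -1359225 (I = -2378484 + 1039*981 = -2378484 + 1019259 = -1359225)
I + 4107542 = -1359225 + 4107542 = 2748317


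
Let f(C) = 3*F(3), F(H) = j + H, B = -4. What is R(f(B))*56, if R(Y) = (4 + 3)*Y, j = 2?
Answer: 5880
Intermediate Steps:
F(H) = 2 + H
f(C) = 15 (f(C) = 3*(2 + 3) = 3*5 = 15)
R(Y) = 7*Y
R(f(B))*56 = (7*15)*56 = 105*56 = 5880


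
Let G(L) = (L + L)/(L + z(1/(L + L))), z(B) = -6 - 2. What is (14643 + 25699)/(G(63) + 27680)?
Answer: 1109405/761263 ≈ 1.4573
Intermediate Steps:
z(B) = -8
G(L) = 2*L/(-8 + L) (G(L) = (L + L)/(L - 8) = (2*L)/(-8 + L) = 2*L/(-8 + L))
(14643 + 25699)/(G(63) + 27680) = (14643 + 25699)/(2*63/(-8 + 63) + 27680) = 40342/(2*63/55 + 27680) = 40342/(2*63*(1/55) + 27680) = 40342/(126/55 + 27680) = 40342/(1522526/55) = 40342*(55/1522526) = 1109405/761263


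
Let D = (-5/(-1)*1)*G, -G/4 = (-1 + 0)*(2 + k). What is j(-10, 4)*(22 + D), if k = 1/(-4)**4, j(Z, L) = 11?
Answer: 43703/64 ≈ 682.86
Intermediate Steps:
k = 1/256 ≈ 0.0039063
G = 513/64 (G = -4*(-1 + 0)*(2 + 1/256) = -(-4)*513/256 = -4*(-513/256) = 513/64 ≈ 8.0156)
D = 2565/64 (D = (-5/(-1)*1)*(513/64) = (-5*(-1)*1)*(513/64) = (5*1)*(513/64) = 5*(513/64) = 2565/64 ≈ 40.078)
j(-10, 4)*(22 + D) = 11*(22 + 2565/64) = 11*(3973/64) = 43703/64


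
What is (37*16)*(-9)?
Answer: -5328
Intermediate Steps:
(37*16)*(-9) = 592*(-9) = -5328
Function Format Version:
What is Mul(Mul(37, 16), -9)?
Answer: -5328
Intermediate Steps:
Mul(Mul(37, 16), -9) = Mul(592, -9) = -5328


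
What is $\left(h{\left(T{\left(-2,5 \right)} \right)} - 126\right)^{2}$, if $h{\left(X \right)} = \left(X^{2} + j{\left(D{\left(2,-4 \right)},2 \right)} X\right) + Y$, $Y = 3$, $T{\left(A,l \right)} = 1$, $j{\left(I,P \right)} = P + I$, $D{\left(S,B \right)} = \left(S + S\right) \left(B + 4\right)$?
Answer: $14400$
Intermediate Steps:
$D{\left(S,B \right)} = 2 S \left(4 + B\right)$
$j{\left(I,P \right)} = I + P$
$h{\left(X \right)} = 3 + X^{2} + 2 X$ ($h{\left(X \right)} = \left(X^{2} + \left(2 \cdot 2 \left(4 - 4\right) + 2\right) X\right) + 3 = \left(X^{2} + \left(2 \cdot 2 \cdot 0 + 2\right) X\right) + 3 = \left(X^{2} + \left(0 + 2\right) X\right) + 3 = \left(X^{2} + 2 X\right) + 3 = 3 + X^{2} + 2 X$)
$\left(h{\left(T{\left(-2,5 \right)} \right)} - 126\right)^{2} = \left(\left(3 + 1^{2} + 2 \cdot 1\right) - 126\right)^{2} = \left(\left(3 + 1 + 2\right) - 126\right)^{2} = \left(6 - 126\right)^{2} = \left(-120\right)^{2} = 14400$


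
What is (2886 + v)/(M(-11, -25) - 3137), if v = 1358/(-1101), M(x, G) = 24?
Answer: -3176128/3427413 ≈ -0.92668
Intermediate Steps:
v = -1358/1101 (v = 1358*(-1/1101) = -1358/1101 ≈ -1.2334)
(2886 + v)/(M(-11, -25) - 3137) = (2886 - 1358/1101)/(24 - 3137) = (3176128/1101)/(-3113) = (3176128/1101)*(-1/3113) = -3176128/3427413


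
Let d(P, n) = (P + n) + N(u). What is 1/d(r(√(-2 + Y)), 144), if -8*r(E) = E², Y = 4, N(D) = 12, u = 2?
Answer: 4/623 ≈ 0.0064205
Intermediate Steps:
r(E) = -E²/8
d(P, n) = 12 + P + n (d(P, n) = (P + n) + 12 = 12 + P + n)
1/d(r(√(-2 + Y)), 144) = 1/(12 - (√(-2 + 4))²/8 + 144) = 1/(12 - (√2)²/8 + 144) = 1/(12 - ⅛*2 + 144) = 1/(12 - ¼ + 144) = 1/(623/4) = 4/623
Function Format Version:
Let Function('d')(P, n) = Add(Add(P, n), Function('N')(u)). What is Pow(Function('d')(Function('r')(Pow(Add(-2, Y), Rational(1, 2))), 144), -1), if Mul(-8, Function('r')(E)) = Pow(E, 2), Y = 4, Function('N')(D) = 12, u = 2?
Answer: Rational(4, 623) ≈ 0.0064205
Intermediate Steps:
Function('r')(E) = Mul(Rational(-1, 8), Pow(E, 2))
Function('d')(P, n) = Add(12, P, n) (Function('d')(P, n) = Add(Add(P, n), 12) = Add(12, P, n))
Pow(Function('d')(Function('r')(Pow(Add(-2, Y), Rational(1, 2))), 144), -1) = Pow(Add(12, Mul(Rational(-1, 8), Pow(Pow(Add(-2, 4), Rational(1, 2)), 2)), 144), -1) = Pow(Add(12, Mul(Rational(-1, 8), Pow(Pow(2, Rational(1, 2)), 2)), 144), -1) = Pow(Add(12, Mul(Rational(-1, 8), 2), 144), -1) = Pow(Add(12, Rational(-1, 4), 144), -1) = Pow(Rational(623, 4), -1) = Rational(4, 623)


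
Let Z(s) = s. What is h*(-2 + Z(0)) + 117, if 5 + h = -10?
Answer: 147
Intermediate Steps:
h = -15 (h = -5 - 10 = -15)
h*(-2 + Z(0)) + 117 = -15*(-2 + 0) + 117 = -15*(-2) + 117 = 30 + 117 = 147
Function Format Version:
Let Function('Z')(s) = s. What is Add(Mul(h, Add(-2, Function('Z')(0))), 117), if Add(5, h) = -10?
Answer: 147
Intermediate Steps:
h = -15 (h = Add(-5, -10) = -15)
Add(Mul(h, Add(-2, Function('Z')(0))), 117) = Add(Mul(-15, Add(-2, 0)), 117) = Add(Mul(-15, -2), 117) = Add(30, 117) = 147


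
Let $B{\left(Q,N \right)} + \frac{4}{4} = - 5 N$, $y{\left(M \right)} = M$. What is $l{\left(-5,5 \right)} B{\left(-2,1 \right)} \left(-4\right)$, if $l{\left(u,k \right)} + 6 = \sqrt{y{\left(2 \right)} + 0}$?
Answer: $-144 + 24 \sqrt{2} \approx -110.06$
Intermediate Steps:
$l{\left(u,k \right)} = -6 + \sqrt{2}$ ($l{\left(u,k \right)} = -6 + \sqrt{2 + 0} = -6 + \sqrt{2}$)
$B{\left(Q,N \right)} = -1 - 5 N$
$l{\left(-5,5 \right)} B{\left(-2,1 \right)} \left(-4\right) = \left(-6 + \sqrt{2}\right) \left(-1 - 5\right) \left(-4\right) = \left(-6 + \sqrt{2}\right) \left(-6\right) \left(-4\right) = \left(36 - 6 \sqrt{2}\right) \left(-4\right) = -144 + 24 \sqrt{2}$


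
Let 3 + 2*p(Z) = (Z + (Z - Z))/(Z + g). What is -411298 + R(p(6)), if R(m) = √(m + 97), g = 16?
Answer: -411298 + 2*√2893/11 ≈ -4.1129e+5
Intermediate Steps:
p(Z) = -3/2 + Z/(2*(16 + Z)) (p(Z) = -3/2 + ((Z + (Z - Z))/(Z + 16))/2 = -3/2 + ((Z + 0)/(16 + Z))/2 = -3/2 + (Z/(16 + Z))/2 = -3/2 + Z/(2*(16 + Z)))
R(m) = √(97 + m)
-411298 + R(p(6)) = -411298 + √(97 + (-24 - 1*6)/(16 + 6)) = -411298 + √(97 + (-24 - 6)/22) = -411298 + √(97 + (1/22)*(-30)) = -411298 + √(97 - 15/11) = -411298 + √(1052/11) = -411298 + 2*√2893/11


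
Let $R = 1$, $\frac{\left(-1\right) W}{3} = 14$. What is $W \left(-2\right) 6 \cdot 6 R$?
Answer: $3024$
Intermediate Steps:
$W = -42$ ($W = \left(-3\right) 14 = -42$)
$W \left(-2\right) 6 \cdot 6 R = - 42 \left(-2\right) 6 \cdot 6 \cdot 1 = - 42 \left(\left(-12\right) 6\right) 1 = \left(-42\right) \left(-72\right) 1 = 3024 \cdot 1 = 3024$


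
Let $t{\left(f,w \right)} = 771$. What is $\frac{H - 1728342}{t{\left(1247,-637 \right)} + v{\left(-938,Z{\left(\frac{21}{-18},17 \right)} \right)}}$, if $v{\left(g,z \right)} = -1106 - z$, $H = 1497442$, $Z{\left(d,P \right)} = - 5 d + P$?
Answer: $\frac{1385400}{2147} \approx 645.27$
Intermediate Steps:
$Z{\left(d,P \right)} = P - 5 d$
$\frac{H - 1728342}{t{\left(1247,-637 \right)} + v{\left(-938,Z{\left(\frac{21}{-18},17 \right)} \right)}} = \frac{1497442 - 1728342}{771 - \left(1123 - \frac{105}{-18}\right)} = - \frac{230900}{771 - \left(1123 - 105 \left(- \frac{1}{18}\right)\right)} = - \frac{230900}{771 - \left(1123 + \frac{35}{6}\right)} = - \frac{230900}{771 - \frac{6773}{6}} = - \frac{230900}{- \frac{2147}{6}} = \left(-230900\right) \left(- \frac{6}{2147}\right) = \frac{1385400}{2147}$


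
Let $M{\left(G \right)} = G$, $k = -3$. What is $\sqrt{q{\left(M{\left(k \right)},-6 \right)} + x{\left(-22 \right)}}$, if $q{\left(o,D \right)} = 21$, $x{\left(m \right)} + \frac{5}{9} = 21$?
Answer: $\frac{\sqrt{373}}{3} \approx 6.4377$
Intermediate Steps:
$x{\left(m \right)} = \frac{184}{9}$ ($x{\left(m \right)} = - \frac{5}{9} + 21 = \frac{184}{9}$)
$\sqrt{q{\left(M{\left(k \right)},-6 \right)} + x{\left(-22 \right)}} = \sqrt{21 + \frac{184}{9}} = \sqrt{\frac{373}{9}} = \frac{\sqrt{373}}{3}$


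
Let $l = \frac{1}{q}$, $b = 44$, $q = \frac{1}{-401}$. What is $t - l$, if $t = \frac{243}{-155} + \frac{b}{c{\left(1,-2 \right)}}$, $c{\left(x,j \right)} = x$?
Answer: $\frac{68732}{155} \approx 443.43$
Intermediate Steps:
$q = - \frac{1}{401} \approx -0.0024938$
$l = -401$ ($l = \frac{1}{- \frac{1}{401}} = -401$)
$t = \frac{6577}{155}$ ($t = \frac{243}{-155} + \frac{44}{1} = 243 \left(- \frac{1}{155}\right) + 44 \cdot 1 = - \frac{243}{155} + 44 = \frac{6577}{155} \approx 42.432$)
$t - l = \frac{6577}{155} - -401 = \frac{6577}{155} + 401 = \frac{68732}{155}$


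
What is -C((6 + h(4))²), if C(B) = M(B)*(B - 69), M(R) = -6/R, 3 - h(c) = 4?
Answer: -264/25 ≈ -10.560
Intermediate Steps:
h(c) = -1 (h(c) = 3 - 1*4 = 3 - 4 = -1)
C(B) = -6*(-69 + B)/B (C(B) = (-6/B)*(B - 69) = (-6/B)*(-69 + B) = -6*(-69 + B)/B)
-C((6 + h(4))²) = -(-6 + 414/((6 - 1)²)) = -(-6 + 414/(5²)) = -(-6 + 414/25) = -1*264/25 = -264/25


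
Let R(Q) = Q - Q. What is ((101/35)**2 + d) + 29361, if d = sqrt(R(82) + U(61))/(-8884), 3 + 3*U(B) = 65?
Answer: 35977426/1225 - sqrt(186)/26652 ≈ 29369.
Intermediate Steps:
U(B) = 62/3 (U(B) = -1 + (1/3)*65 = -1 + 65/3 = 62/3)
R(Q) = 0
d = -sqrt(186)/26652 (d = sqrt(0 + 62/3)/(-8884) = sqrt(62/3)*(-1/8884) = (sqrt(186)/3)*(-1/8884) = -sqrt(186)/26652 ≈ -0.00051171)
((101/35)**2 + d) + 29361 = ((101/35)**2 - sqrt(186)/26652) + 29361 = (10201/1225 - sqrt(186)/26652) + 29361 = 35977426/1225 - sqrt(186)/26652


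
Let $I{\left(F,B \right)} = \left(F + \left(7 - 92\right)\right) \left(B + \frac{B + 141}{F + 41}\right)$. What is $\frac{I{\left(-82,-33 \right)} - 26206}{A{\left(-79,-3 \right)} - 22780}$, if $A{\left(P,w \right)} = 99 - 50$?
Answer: $\frac{830459}{931971} \approx 0.89108$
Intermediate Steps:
$A{\left(P,w \right)} = 49$
$I{\left(F,B \right)} = \left(-85 + F\right) \left(B + \frac{141 + B}{41 + F}\right)$ ($I{\left(F,B \right)} = \left(F - 85\right) \left(B + \frac{141 + B}{41 + F}\right) = \left(-85 + F\right) \left(B + \frac{141 + B}{41 + F}\right)$)
$\frac{I{\left(-82,-33 \right)} - 26206}{A{\left(-79,-3 \right)} - 22780} = \frac{\frac{-11985 - -117810 + 141 \left(-82\right) - 33 \left(-82\right)^{2} - \left(-1419\right) \left(-82\right)}{41 - 82} - 26206}{49 - 22780} = \frac{\frac{-11985 + 117810 - 11562 - 221892 - 116358}{-41} - 26206}{-22731} = \left(- \frac{-11985 + 117810 - 11562 - 221892 - 116358}{41} - 26206\right) \left(- \frac{1}{22731}\right) = \left(\left(- \frac{1}{41}\right) \left(-243987\right) - 26206\right) \left(- \frac{1}{22731}\right) = \left(\frac{243987}{41} - 26206\right) \left(- \frac{1}{22731}\right) = \left(- \frac{830459}{41}\right) \left(- \frac{1}{22731}\right) = \frac{830459}{931971}$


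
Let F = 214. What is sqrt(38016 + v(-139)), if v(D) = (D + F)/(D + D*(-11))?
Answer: sqrt(2938032714)/278 ≈ 194.98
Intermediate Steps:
v(D) = -(214 + D)/(10*D) (v(D) = (D + 214)/(D + D*(-11)) = (214 + D)/(D - 11*D) = (214 + D)/((-10*D)) = (214 + D)*(-1/(10*D)) = -(214 + D)/(10*D))
sqrt(38016 + v(-139)) = sqrt(38016 + (1/10)*(-214 - 1*(-139))/(-139)) = sqrt(38016 + (1/10)*(-1/139)*(-214 + 139)) = sqrt(38016 + (1/10)*(-1/139)*(-75)) = sqrt(38016 + 15/278) = sqrt(10568463/278) = sqrt(2938032714)/278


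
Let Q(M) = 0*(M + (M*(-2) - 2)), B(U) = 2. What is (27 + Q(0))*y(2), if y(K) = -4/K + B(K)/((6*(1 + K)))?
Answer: -51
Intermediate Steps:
y(K) = -4/K + 2/(6 + 6*K) (y(K) = -4/K + 2/((6*(1 + K))) = -4/K + 2/(6 + 6*K))
Q(M) = 0 (Q(M) = 0*(M + (-2*M - 2)) = 0*(M + (-2 - 2*M)) = 0*(-2 - M) = 0)
(27 + Q(0))*y(2) = (27 + 0)*((1/3)*(-12 - 11*2)/(2*(1 + 2))) = 27*((1/3)*(1/2)*(-12 - 22)/3) = 27*((1/3)*(1/2)*(1/3)*(-34)) = 27*(-17/9) = -51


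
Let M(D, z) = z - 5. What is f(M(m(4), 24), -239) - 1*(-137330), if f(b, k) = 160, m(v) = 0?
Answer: 137490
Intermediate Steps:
M(D, z) = -5 + z
f(M(m(4), 24), -239) - 1*(-137330) = 160 - 1*(-137330) = 160 + 137330 = 137490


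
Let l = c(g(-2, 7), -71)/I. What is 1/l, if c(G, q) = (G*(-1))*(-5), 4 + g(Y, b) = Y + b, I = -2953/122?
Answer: -2953/610 ≈ -4.8410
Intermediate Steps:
I = -2953/122 (I = -2953*1/122 = -2953/122 ≈ -24.205)
g(Y, b) = -4 + Y + b (g(Y, b) = -4 + (Y + b) = -4 + Y + b)
c(G, q) = 5*G (c(G, q) = -G*(-5) = 5*G)
l = -610/2953 (l = (5*(-4 - 2 + 7))/(-2953/122) = (5*1)*(-122/2953) = 5*(-122/2953) = -610/2953 ≈ -0.20657)
1/l = 1/(-610/2953) = -2953/610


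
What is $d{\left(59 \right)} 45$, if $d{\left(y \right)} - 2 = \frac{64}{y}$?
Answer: $\frac{8190}{59} \approx 138.81$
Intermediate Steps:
$d{\left(y \right)} = 2 + \frac{64}{y}$
$d{\left(59 \right)} 45 = \left(2 + \frac{64}{59}\right) 45 = \frac{182}{59} \cdot 45 = \frac{8190}{59}$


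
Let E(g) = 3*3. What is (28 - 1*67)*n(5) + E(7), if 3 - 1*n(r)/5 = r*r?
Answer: 4299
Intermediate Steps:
E(g) = 9
n(r) = 15 - 5*r² (n(r) = 15 - 5*r*r = 15 - 5*r²)
(28 - 1*67)*n(5) + E(7) = (28 - 1*67)*(15 - 5*5²) + 9 = (28 - 67)*(15 - 5*25) + 9 = -39*(15 - 125) + 9 = -39*(-110) + 9 = 4290 + 9 = 4299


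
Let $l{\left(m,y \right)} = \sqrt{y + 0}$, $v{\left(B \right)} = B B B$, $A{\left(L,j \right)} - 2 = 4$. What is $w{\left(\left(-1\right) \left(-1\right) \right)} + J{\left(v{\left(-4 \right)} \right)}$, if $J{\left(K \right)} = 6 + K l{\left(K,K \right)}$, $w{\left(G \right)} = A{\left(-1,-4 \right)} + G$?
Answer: $13 - 512 i \approx 13.0 - 512.0 i$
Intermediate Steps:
$A{\left(L,j \right)} = 6$ ($A{\left(L,j \right)} = 2 + 4 = 6$)
$v{\left(B \right)} = B^{3}$ ($v{\left(B \right)} = B^{2} B = B^{3}$)
$l{\left(m,y \right)} = \sqrt{y}$
$w{\left(G \right)} = 6 + G$
$J{\left(K \right)} = 6 + K^{\frac{3}{2}}$ ($J{\left(K \right)} = 6 + K \sqrt{K} = 6 + K^{\frac{3}{2}}$)
$w{\left(\left(-1\right) \left(-1\right) \right)} + J{\left(v{\left(-4 \right)} \right)} = \left(6 - -1\right) + \left(6 + \left(\left(-4\right)^{3}\right)^{\frac{3}{2}}\right) = \left(6 + 1\right) + \left(6 + \left(-64\right)^{\frac{3}{2}}\right) = 7 + \left(6 - 512 i\right) = 13 - 512 i$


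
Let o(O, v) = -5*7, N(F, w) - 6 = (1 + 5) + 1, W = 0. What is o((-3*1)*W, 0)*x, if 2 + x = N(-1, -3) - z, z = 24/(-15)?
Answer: -441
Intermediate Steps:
N(F, w) = 13 (N(F, w) = 6 + ((1 + 5) + 1) = 6 + (6 + 1) = 6 + 7 = 13)
z = -8/5 (z = 24*(-1/15) = -8/5 ≈ -1.6000)
o(O, v) = -35
x = 63/5 (x = -2 + (13 - 1*(-8/5)) = -2 + (13 + 8/5) = -2 + 73/5 = 63/5 ≈ 12.600)
o((-3*1)*W, 0)*x = -35*63/5 = -441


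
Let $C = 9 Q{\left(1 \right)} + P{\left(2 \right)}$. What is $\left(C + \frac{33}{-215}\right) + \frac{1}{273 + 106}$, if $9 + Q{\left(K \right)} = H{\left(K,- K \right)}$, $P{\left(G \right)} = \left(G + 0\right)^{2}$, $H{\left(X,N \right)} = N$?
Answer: $- \frac{7020002}{81485} \approx -86.151$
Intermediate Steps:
$P{\left(G \right)} = G^{2}$
$Q{\left(K \right)} = -9 - K$
$C = -86$ ($C = 9 \left(-9 - 1\right) + 2^{2} = 9 \left(-9 - 1\right) + 4 = 9 \left(-10\right) + 4 = -90 + 4 = -86$)
$\left(C + \frac{33}{-215}\right) + \frac{1}{273 + 106} = \left(-86 + \frac{33}{-215}\right) + \frac{1}{273 + 106} = \left(-86 + 33 \left(- \frac{1}{215}\right)\right) + \frac{1}{379} = \left(-86 - \frac{33}{215}\right) + \frac{1}{379} = - \frac{18523}{215} + \frac{1}{379} = - \frac{7020002}{81485}$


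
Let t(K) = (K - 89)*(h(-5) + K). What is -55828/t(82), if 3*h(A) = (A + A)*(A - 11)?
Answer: 83742/1421 ≈ 58.932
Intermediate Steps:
h(A) = 2*A*(-11 + A)/3 (h(A) = ((A + A)*(A - 11))/3 = ((2*A)*(-11 + A))/3 = (2*A*(-11 + A))/3 = 2*A*(-11 + A)/3)
t(K) = (-89 + K)*(160/3 + K) (t(K) = (K - 89)*((2/3)*(-5)*(-11 - 5) + K) = (-89 + K)*((2/3)*(-5)*(-16) + K) = (-89 + K)*(160/3 + K))
-55828/t(82) = -55828/(-14240/3 + 82**2 - 107/3*82) = -55828/(-14240/3 + 6724 - 8774/3) = -55828/(-2842/3) = -55828*(-3/2842) = 83742/1421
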